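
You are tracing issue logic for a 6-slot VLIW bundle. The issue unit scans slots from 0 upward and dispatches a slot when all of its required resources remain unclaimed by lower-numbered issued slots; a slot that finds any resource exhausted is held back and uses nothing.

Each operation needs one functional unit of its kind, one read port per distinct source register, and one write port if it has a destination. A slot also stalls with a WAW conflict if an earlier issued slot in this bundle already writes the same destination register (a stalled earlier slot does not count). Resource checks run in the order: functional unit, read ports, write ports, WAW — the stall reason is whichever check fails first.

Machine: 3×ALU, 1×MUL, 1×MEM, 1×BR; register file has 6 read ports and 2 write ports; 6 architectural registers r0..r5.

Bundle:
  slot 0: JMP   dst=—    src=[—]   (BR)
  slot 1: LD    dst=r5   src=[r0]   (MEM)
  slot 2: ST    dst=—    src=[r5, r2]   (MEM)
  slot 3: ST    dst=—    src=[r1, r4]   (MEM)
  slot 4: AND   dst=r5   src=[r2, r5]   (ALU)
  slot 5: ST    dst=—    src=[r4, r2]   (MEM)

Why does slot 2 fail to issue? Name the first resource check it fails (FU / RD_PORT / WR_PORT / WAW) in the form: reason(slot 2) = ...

  0. BR ⇒ go  {3A/1Mu/1Ld/0B | 6r 2w}
  1. MEM→r5 ⇒ go  {3A/1Mu/0Ld/0B | 5r 1w}
  2. MEM ⇒ no(FU)  {3A/1Mu/0Ld/0B | 5r 1w}
  3. MEM ⇒ no(FU)  {3A/1Mu/0Ld/0B | 5r 1w}
  4. ALU→r5 ⇒ no(WAW)  {3A/1Mu/0Ld/0B | 5r 1w}
  5. MEM ⇒ no(FU)  {3A/1Mu/0Ld/0B | 5r 1w}

reason(slot 2) = FU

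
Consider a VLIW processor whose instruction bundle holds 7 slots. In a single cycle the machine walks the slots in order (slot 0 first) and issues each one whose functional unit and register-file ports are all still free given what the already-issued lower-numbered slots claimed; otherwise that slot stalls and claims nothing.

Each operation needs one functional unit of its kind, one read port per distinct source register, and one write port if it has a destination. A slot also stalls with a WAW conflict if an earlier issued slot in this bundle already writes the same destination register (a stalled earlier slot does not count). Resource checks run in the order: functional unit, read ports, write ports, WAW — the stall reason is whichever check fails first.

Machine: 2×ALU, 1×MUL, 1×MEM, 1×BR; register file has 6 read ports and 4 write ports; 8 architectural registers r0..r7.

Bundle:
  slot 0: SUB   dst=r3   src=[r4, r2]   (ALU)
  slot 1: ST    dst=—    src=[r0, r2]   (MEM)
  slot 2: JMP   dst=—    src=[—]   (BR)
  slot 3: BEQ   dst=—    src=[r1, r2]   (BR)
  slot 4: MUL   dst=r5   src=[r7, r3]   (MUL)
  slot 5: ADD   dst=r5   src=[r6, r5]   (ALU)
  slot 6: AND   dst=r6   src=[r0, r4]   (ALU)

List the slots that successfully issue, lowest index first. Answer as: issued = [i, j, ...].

issued = [0, 1, 2, 4]

  0. ALU→r3 ⇒ go  {1A/1Mu/1Ld/1B | 4r 3w}
  1. MEM ⇒ go  {1A/1Mu/0Ld/1B | 2r 3w}
  2. BR ⇒ go  {1A/1Mu/0Ld/0B | 2r 3w}
  3. BR ⇒ no(FU)  {1A/1Mu/0Ld/0B | 2r 3w}
  4. MUL→r5 ⇒ go  {1A/0Mu/0Ld/0B | 0r 2w}
  5. ALU→r5 ⇒ no(RD_PORT)  {1A/0Mu/0Ld/0B | 0r 2w}
  6. ALU→r6 ⇒ no(RD_PORT)  {1A/0Mu/0Ld/0B | 0r 2w}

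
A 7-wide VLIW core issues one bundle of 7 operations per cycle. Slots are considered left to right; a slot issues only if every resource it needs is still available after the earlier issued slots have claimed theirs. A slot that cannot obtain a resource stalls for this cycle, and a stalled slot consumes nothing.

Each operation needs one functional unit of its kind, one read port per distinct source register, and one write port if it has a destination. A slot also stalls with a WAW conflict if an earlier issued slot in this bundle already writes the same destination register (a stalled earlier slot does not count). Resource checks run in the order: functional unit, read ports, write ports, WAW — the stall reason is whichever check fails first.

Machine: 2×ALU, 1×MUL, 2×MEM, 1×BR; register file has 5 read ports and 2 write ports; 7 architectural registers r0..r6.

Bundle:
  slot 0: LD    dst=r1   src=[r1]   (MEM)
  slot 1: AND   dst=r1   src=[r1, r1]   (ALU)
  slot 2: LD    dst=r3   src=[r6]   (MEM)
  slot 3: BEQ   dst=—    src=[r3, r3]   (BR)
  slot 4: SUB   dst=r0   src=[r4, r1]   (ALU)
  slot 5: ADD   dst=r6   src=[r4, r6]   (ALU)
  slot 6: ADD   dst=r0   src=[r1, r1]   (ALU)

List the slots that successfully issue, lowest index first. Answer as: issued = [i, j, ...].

slot 0 (MEM): ISSUE — free A2,Mu1,Ld1,B1 rp4 wp1
slot 1 (ALU): stall WAW — free A2,Mu1,Ld1,B1 rp4 wp1
slot 2 (MEM): ISSUE — free A2,Mu1,Ld0,B1 rp3 wp0
slot 3 (BR): ISSUE — free A2,Mu1,Ld0,B0 rp2 wp0
slot 4 (ALU): stall WR_PORT — free A2,Mu1,Ld0,B0 rp2 wp0
slot 5 (ALU): stall WR_PORT — free A2,Mu1,Ld0,B0 rp2 wp0
slot 6 (ALU): stall WR_PORT — free A2,Mu1,Ld0,B0 rp2 wp0

issued = [0, 2, 3]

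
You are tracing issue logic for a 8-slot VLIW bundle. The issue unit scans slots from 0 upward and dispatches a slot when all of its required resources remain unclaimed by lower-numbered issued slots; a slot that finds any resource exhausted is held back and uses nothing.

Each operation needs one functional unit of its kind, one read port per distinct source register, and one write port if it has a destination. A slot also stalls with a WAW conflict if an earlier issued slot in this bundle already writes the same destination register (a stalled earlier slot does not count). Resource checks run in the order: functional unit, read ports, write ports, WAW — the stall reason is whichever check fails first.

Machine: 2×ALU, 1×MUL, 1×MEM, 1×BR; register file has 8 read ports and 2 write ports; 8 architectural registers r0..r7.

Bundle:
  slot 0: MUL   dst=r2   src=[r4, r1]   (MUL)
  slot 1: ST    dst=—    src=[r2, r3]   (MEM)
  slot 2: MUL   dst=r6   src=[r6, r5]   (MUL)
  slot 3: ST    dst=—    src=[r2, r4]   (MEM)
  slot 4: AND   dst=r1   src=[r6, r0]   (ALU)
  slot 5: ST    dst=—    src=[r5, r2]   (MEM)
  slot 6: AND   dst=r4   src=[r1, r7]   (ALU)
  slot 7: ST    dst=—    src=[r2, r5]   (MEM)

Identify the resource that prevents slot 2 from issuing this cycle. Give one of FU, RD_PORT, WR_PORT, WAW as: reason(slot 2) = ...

slot 0 (MUL): ISSUE — free A2,Mu0,Ld1,B1 rp6 wp1
slot 1 (MEM): ISSUE — free A2,Mu0,Ld0,B1 rp4 wp1
slot 2 (MUL): stall FU — free A2,Mu0,Ld0,B1 rp4 wp1
slot 3 (MEM): stall FU — free A2,Mu0,Ld0,B1 rp4 wp1
slot 4 (ALU): ISSUE — free A1,Mu0,Ld0,B1 rp2 wp0
slot 5 (MEM): stall FU — free A1,Mu0,Ld0,B1 rp2 wp0
slot 6 (ALU): stall WR_PORT — free A1,Mu0,Ld0,B1 rp2 wp0
slot 7 (MEM): stall FU — free A1,Mu0,Ld0,B1 rp2 wp0

reason(slot 2) = FU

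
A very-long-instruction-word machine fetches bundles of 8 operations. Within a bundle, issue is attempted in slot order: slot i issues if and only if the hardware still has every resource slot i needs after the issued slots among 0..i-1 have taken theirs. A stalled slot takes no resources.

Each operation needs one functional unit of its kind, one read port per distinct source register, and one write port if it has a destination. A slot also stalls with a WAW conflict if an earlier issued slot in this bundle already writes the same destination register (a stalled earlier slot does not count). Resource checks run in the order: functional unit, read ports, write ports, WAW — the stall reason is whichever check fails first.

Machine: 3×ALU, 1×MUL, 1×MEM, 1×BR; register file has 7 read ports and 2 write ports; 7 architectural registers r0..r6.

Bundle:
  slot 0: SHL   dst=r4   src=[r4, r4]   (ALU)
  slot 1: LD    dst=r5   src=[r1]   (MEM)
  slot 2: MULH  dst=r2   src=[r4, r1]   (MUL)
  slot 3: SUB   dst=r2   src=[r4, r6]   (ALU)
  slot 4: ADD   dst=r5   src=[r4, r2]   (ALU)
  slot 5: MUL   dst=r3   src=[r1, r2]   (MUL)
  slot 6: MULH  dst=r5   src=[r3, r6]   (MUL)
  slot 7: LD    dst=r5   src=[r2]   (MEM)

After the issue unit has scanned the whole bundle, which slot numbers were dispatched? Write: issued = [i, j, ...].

#0 ALU src=r4,r4 dispatched  <A:2 Mu:1 Ld:1 B:1 rd:6 wr:1>
#1 MEM src=r1 dispatched  <A:2 Mu:1 Ld:0 B:1 rd:5 wr:0>
#2 MUL src=r4,r1 held:WR_PORT  <A:2 Mu:1 Ld:0 B:1 rd:5 wr:0>
#3 ALU src=r4,r6 held:WR_PORT  <A:2 Mu:1 Ld:0 B:1 rd:5 wr:0>
#4 ALU src=r4,r2 held:WR_PORT  <A:2 Mu:1 Ld:0 B:1 rd:5 wr:0>
#5 MUL src=r1,r2 held:WR_PORT  <A:2 Mu:1 Ld:0 B:1 rd:5 wr:0>
#6 MUL src=r3,r6 held:WR_PORT  <A:2 Mu:1 Ld:0 B:1 rd:5 wr:0>
#7 MEM src=r2 held:FU  <A:2 Mu:1 Ld:0 B:1 rd:5 wr:0>

issued = [0, 1]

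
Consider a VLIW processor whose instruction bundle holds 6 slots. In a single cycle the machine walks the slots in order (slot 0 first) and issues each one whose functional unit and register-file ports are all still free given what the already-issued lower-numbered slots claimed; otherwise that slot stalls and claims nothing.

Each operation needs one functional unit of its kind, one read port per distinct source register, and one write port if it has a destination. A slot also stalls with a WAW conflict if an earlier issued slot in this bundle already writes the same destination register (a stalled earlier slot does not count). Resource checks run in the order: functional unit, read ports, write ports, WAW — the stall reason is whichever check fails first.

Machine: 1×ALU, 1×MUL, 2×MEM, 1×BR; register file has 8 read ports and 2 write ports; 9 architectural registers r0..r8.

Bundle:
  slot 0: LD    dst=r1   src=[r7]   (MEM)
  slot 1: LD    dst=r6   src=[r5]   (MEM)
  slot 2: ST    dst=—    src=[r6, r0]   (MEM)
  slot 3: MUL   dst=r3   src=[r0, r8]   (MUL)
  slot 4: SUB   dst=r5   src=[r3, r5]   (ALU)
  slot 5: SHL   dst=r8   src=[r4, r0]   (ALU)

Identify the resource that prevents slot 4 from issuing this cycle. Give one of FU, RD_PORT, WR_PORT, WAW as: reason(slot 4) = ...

(0) want 1×MEM +1rd +1wr — yes → AL1|MU1|ME1|BR1|rd7|wr1
(1) want 1×MEM +1rd +1wr — yes → AL1|MU1|ME0|BR1|rd6|wr0
(2) want 1×MEM +2rd +0wr — FU → AL1|MU1|ME0|BR1|rd6|wr0
(3) want 1×MUL +2rd +1wr — WR_PORT → AL1|MU1|ME0|BR1|rd6|wr0
(4) want 1×ALU +2rd +1wr — WR_PORT → AL1|MU1|ME0|BR1|rd6|wr0
(5) want 1×ALU +2rd +1wr — WR_PORT → AL1|MU1|ME0|BR1|rd6|wr0

reason(slot 4) = WR_PORT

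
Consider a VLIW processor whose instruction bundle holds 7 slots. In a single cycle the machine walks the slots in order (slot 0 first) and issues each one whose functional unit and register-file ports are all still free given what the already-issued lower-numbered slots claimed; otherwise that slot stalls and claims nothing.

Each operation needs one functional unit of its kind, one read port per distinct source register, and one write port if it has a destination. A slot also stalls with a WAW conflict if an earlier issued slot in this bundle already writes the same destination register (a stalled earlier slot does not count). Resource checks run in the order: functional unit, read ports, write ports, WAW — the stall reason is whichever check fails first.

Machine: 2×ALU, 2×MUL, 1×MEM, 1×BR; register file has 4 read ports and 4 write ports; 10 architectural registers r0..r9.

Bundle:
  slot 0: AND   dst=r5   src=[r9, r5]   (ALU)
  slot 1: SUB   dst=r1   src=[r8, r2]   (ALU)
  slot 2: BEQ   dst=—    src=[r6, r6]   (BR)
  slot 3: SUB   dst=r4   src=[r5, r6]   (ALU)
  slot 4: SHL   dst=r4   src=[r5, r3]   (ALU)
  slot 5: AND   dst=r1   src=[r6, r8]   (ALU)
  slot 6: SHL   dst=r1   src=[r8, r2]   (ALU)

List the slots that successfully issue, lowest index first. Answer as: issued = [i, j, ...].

issued = [0, 1]

[0] ALU needs rd=2 wr=1: ok; after: ALU=1 MUL=2 MEM=1 BR=1, R=2, W=3
[1] ALU needs rd=2 wr=1: ok; after: ALU=0 MUL=2 MEM=1 BR=1, R=0, W=2
[2] BR needs rd=1 wr=0: RD_PORT; after: ALU=0 MUL=2 MEM=1 BR=1, R=0, W=2
[3] ALU needs rd=2 wr=1: FU; after: ALU=0 MUL=2 MEM=1 BR=1, R=0, W=2
[4] ALU needs rd=2 wr=1: FU; after: ALU=0 MUL=2 MEM=1 BR=1, R=0, W=2
[5] ALU needs rd=2 wr=1: FU; after: ALU=0 MUL=2 MEM=1 BR=1, R=0, W=2
[6] ALU needs rd=2 wr=1: FU; after: ALU=0 MUL=2 MEM=1 BR=1, R=0, W=2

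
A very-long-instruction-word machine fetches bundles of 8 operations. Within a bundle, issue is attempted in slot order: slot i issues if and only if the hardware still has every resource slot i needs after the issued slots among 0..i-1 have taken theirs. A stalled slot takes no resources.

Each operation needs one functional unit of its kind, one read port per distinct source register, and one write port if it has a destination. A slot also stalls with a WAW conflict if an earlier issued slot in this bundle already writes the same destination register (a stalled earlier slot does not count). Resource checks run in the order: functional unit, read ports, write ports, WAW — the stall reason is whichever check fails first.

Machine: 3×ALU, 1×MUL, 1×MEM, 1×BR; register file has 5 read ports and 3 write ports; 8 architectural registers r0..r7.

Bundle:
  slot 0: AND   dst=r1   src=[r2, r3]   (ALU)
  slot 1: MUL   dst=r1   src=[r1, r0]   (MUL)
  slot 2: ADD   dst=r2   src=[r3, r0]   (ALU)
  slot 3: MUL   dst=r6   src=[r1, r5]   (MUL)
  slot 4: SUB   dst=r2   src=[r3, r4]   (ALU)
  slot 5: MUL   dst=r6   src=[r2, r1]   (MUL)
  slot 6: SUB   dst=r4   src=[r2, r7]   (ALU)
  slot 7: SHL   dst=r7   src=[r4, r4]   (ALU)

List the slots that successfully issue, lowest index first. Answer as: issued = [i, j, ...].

issued = [0, 2, 7]

[0] ALU needs rd=2 wr=1: ok; after: ALU=2 MUL=1 MEM=1 BR=1, R=3, W=2
[1] MUL needs rd=2 wr=1: WAW; after: ALU=2 MUL=1 MEM=1 BR=1, R=3, W=2
[2] ALU needs rd=2 wr=1: ok; after: ALU=1 MUL=1 MEM=1 BR=1, R=1, W=1
[3] MUL needs rd=2 wr=1: RD_PORT; after: ALU=1 MUL=1 MEM=1 BR=1, R=1, W=1
[4] ALU needs rd=2 wr=1: RD_PORT; after: ALU=1 MUL=1 MEM=1 BR=1, R=1, W=1
[5] MUL needs rd=2 wr=1: RD_PORT; after: ALU=1 MUL=1 MEM=1 BR=1, R=1, W=1
[6] ALU needs rd=2 wr=1: RD_PORT; after: ALU=1 MUL=1 MEM=1 BR=1, R=1, W=1
[7] ALU needs rd=1 wr=1: ok; after: ALU=0 MUL=1 MEM=1 BR=1, R=0, W=0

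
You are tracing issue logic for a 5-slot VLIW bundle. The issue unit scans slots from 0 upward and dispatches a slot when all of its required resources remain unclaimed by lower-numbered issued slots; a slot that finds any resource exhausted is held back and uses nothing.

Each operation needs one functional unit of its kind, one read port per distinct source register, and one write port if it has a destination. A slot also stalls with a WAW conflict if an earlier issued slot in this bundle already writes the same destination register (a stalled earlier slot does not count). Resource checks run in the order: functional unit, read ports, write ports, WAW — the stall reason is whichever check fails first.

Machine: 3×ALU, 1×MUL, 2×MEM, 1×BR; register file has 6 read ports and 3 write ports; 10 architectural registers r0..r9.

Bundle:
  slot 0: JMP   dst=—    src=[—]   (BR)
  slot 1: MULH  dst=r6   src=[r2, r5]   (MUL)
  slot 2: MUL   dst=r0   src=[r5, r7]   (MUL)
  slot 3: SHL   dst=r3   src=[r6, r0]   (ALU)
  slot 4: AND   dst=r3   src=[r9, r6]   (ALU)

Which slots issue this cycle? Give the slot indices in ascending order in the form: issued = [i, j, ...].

(0) want 1×BR +0rd +0wr — yes → AL3|MU1|ME2|BR0|rd6|wr3
(1) want 1×MUL +2rd +1wr — yes → AL3|MU0|ME2|BR0|rd4|wr2
(2) want 1×MUL +2rd +1wr — FU → AL3|MU0|ME2|BR0|rd4|wr2
(3) want 1×ALU +2rd +1wr — yes → AL2|MU0|ME2|BR0|rd2|wr1
(4) want 1×ALU +2rd +1wr — WAW → AL2|MU0|ME2|BR0|rd2|wr1

issued = [0, 1, 3]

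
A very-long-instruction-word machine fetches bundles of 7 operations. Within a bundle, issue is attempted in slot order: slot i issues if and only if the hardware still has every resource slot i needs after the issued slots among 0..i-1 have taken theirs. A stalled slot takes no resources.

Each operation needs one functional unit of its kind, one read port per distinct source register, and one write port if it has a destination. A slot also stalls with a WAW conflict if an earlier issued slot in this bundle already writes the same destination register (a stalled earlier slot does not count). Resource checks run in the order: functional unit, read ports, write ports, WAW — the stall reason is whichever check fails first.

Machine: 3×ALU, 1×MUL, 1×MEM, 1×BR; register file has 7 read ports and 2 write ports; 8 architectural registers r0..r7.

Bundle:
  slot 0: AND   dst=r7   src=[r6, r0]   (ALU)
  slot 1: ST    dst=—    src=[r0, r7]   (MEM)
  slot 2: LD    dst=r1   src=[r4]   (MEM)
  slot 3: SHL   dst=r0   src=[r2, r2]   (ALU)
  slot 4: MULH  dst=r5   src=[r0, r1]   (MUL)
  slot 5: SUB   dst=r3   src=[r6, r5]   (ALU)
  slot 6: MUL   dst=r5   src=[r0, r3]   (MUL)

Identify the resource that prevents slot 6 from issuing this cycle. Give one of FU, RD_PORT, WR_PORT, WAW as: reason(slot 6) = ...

(0) want 1×ALU +2rd +1wr — yes → AL2|MU1|ME1|BR1|rd5|wr1
(1) want 1×MEM +2rd +0wr — yes → AL2|MU1|ME0|BR1|rd3|wr1
(2) want 1×MEM +1rd +1wr — FU → AL2|MU1|ME0|BR1|rd3|wr1
(3) want 1×ALU +1rd +1wr — yes → AL1|MU1|ME0|BR1|rd2|wr0
(4) want 1×MUL +2rd +1wr — WR_PORT → AL1|MU1|ME0|BR1|rd2|wr0
(5) want 1×ALU +2rd +1wr — WR_PORT → AL1|MU1|ME0|BR1|rd2|wr0
(6) want 1×MUL +2rd +1wr — WR_PORT → AL1|MU1|ME0|BR1|rd2|wr0

reason(slot 6) = WR_PORT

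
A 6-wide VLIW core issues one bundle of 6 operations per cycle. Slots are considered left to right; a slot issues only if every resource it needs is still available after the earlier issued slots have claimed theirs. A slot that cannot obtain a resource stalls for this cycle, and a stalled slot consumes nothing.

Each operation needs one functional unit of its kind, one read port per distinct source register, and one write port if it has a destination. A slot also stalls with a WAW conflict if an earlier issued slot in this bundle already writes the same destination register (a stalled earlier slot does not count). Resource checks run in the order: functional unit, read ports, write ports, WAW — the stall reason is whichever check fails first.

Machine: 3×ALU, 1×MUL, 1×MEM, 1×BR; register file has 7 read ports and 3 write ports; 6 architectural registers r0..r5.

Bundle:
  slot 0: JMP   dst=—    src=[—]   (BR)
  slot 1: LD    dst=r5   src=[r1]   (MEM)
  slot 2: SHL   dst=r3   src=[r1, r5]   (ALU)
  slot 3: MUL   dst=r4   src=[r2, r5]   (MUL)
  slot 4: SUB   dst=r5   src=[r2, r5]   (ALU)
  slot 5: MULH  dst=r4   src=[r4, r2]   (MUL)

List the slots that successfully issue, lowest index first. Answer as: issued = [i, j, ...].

[0] BR needs rd=0 wr=0: ok; after: ALU=3 MUL=1 MEM=1 BR=0, R=7, W=3
[1] MEM needs rd=1 wr=1: ok; after: ALU=3 MUL=1 MEM=0 BR=0, R=6, W=2
[2] ALU needs rd=2 wr=1: ok; after: ALU=2 MUL=1 MEM=0 BR=0, R=4, W=1
[3] MUL needs rd=2 wr=1: ok; after: ALU=2 MUL=0 MEM=0 BR=0, R=2, W=0
[4] ALU needs rd=2 wr=1: WR_PORT; after: ALU=2 MUL=0 MEM=0 BR=0, R=2, W=0
[5] MUL needs rd=2 wr=1: FU; after: ALU=2 MUL=0 MEM=0 BR=0, R=2, W=0

issued = [0, 1, 2, 3]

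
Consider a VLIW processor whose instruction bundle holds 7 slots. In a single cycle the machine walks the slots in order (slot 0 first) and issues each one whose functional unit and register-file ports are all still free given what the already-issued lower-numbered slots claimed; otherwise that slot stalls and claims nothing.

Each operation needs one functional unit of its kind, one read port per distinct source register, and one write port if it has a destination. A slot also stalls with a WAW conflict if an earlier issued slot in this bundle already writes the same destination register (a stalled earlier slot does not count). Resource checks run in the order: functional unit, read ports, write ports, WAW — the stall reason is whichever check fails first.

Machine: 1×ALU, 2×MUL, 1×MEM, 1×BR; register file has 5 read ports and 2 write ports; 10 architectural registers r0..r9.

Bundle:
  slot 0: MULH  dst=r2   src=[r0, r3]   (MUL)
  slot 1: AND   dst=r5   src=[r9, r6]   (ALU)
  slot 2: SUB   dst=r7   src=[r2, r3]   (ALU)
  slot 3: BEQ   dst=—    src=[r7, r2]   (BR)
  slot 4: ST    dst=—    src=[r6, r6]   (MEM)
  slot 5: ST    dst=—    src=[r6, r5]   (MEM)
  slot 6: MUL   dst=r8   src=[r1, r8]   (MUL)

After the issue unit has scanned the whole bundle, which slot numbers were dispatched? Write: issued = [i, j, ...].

issued = [0, 1, 4]

  0. MUL→r2 ⇒ go  {1A/1Mu/1Ld/1B | 3r 1w}
  1. ALU→r5 ⇒ go  {0A/1Mu/1Ld/1B | 1r 0w}
  2. ALU→r7 ⇒ no(FU)  {0A/1Mu/1Ld/1B | 1r 0w}
  3. BR ⇒ no(RD_PORT)  {0A/1Mu/1Ld/1B | 1r 0w}
  4. MEM ⇒ go  {0A/1Mu/0Ld/1B | 0r 0w}
  5. MEM ⇒ no(FU)  {0A/1Mu/0Ld/1B | 0r 0w}
  6. MUL→r8 ⇒ no(RD_PORT)  {0A/1Mu/0Ld/1B | 0r 0w}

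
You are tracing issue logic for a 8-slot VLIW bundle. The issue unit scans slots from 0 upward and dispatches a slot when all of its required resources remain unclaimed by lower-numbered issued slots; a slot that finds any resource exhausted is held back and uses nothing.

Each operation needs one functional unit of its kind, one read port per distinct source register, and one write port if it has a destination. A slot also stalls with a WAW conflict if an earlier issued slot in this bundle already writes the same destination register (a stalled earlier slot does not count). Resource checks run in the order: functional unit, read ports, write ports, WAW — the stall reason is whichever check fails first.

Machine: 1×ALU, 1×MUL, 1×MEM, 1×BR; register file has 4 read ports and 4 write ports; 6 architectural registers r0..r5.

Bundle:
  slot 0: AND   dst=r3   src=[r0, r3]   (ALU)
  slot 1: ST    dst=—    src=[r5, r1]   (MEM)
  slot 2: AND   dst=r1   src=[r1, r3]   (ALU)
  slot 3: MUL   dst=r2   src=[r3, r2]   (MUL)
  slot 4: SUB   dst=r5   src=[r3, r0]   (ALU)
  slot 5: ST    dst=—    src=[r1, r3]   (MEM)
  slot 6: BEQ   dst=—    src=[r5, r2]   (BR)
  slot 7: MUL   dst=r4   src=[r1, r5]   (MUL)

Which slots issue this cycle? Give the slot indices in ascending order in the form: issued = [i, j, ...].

issued = [0, 1]

[0] ALU needs rd=2 wr=1: ok; after: ALU=0 MUL=1 MEM=1 BR=1, R=2, W=3
[1] MEM needs rd=2 wr=0: ok; after: ALU=0 MUL=1 MEM=0 BR=1, R=0, W=3
[2] ALU needs rd=2 wr=1: FU; after: ALU=0 MUL=1 MEM=0 BR=1, R=0, W=3
[3] MUL needs rd=2 wr=1: RD_PORT; after: ALU=0 MUL=1 MEM=0 BR=1, R=0, W=3
[4] ALU needs rd=2 wr=1: FU; after: ALU=0 MUL=1 MEM=0 BR=1, R=0, W=3
[5] MEM needs rd=2 wr=0: FU; after: ALU=0 MUL=1 MEM=0 BR=1, R=0, W=3
[6] BR needs rd=2 wr=0: RD_PORT; after: ALU=0 MUL=1 MEM=0 BR=1, R=0, W=3
[7] MUL needs rd=2 wr=1: RD_PORT; after: ALU=0 MUL=1 MEM=0 BR=1, R=0, W=3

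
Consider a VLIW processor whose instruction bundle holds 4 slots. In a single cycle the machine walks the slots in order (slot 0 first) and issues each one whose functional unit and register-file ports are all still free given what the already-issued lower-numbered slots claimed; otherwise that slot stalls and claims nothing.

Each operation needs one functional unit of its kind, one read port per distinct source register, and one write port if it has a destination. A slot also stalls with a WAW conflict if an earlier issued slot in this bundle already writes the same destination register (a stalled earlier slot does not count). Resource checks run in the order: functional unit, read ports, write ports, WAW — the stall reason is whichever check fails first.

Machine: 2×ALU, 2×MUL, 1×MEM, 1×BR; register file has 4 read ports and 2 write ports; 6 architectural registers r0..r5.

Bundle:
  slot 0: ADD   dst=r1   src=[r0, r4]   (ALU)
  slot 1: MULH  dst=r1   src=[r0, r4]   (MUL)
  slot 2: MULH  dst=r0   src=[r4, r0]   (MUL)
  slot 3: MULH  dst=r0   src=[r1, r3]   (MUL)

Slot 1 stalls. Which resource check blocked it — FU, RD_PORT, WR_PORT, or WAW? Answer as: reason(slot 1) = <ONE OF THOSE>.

slot 0 (ALU): ISSUE — free A1,Mu2,Ld1,B1 rp2 wp1
slot 1 (MUL): stall WAW — free A1,Mu2,Ld1,B1 rp2 wp1
slot 2 (MUL): ISSUE — free A1,Mu1,Ld1,B1 rp0 wp0
slot 3 (MUL): stall RD_PORT — free A1,Mu1,Ld1,B1 rp0 wp0

reason(slot 1) = WAW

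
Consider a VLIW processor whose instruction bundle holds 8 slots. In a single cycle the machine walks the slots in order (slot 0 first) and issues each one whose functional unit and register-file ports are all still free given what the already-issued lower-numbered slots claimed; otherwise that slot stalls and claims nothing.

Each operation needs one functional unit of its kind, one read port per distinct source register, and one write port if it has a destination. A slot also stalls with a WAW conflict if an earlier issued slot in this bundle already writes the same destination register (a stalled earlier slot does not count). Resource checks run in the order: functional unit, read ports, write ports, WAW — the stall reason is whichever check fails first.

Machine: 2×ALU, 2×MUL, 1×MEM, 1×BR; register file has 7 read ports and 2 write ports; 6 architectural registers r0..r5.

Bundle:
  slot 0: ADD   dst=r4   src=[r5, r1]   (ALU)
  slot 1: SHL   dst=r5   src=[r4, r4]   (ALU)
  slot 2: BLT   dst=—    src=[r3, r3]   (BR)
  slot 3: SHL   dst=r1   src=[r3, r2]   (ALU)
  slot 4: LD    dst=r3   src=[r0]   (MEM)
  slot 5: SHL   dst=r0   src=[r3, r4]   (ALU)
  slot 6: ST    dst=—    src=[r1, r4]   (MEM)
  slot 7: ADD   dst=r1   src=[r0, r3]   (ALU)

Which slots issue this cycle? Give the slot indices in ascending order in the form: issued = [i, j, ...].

issued = [0, 1, 2, 6]

slot 0 (ALU): ISSUE — free A1,Mu2,Ld1,B1 rp5 wp1
slot 1 (ALU): ISSUE — free A0,Mu2,Ld1,B1 rp4 wp0
slot 2 (BR): ISSUE — free A0,Mu2,Ld1,B0 rp3 wp0
slot 3 (ALU): stall FU — free A0,Mu2,Ld1,B0 rp3 wp0
slot 4 (MEM): stall WR_PORT — free A0,Mu2,Ld1,B0 rp3 wp0
slot 5 (ALU): stall FU — free A0,Mu2,Ld1,B0 rp3 wp0
slot 6 (MEM): ISSUE — free A0,Mu2,Ld0,B0 rp1 wp0
slot 7 (ALU): stall FU — free A0,Mu2,Ld0,B0 rp1 wp0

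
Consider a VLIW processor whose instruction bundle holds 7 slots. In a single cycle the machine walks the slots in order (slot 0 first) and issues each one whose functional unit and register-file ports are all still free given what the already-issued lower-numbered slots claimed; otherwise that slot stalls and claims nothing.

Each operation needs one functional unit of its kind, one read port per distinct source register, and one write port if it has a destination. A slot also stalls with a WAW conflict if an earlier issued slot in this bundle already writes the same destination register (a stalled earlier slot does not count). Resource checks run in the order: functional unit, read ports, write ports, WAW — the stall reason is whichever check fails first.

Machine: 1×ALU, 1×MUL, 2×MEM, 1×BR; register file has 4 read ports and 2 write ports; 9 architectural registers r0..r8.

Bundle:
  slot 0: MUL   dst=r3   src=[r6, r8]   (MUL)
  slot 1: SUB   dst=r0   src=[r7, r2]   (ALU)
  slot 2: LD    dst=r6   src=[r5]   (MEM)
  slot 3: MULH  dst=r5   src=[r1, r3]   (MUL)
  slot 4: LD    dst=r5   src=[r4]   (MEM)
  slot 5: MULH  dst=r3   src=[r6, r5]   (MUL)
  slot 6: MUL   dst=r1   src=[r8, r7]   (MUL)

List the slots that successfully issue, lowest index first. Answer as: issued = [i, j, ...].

[0] MUL needs rd=2 wr=1: ok; after: ALU=1 MUL=0 MEM=2 BR=1, R=2, W=1
[1] ALU needs rd=2 wr=1: ok; after: ALU=0 MUL=0 MEM=2 BR=1, R=0, W=0
[2] MEM needs rd=1 wr=1: RD_PORT; after: ALU=0 MUL=0 MEM=2 BR=1, R=0, W=0
[3] MUL needs rd=2 wr=1: FU; after: ALU=0 MUL=0 MEM=2 BR=1, R=0, W=0
[4] MEM needs rd=1 wr=1: RD_PORT; after: ALU=0 MUL=0 MEM=2 BR=1, R=0, W=0
[5] MUL needs rd=2 wr=1: FU; after: ALU=0 MUL=0 MEM=2 BR=1, R=0, W=0
[6] MUL needs rd=2 wr=1: FU; after: ALU=0 MUL=0 MEM=2 BR=1, R=0, W=0

issued = [0, 1]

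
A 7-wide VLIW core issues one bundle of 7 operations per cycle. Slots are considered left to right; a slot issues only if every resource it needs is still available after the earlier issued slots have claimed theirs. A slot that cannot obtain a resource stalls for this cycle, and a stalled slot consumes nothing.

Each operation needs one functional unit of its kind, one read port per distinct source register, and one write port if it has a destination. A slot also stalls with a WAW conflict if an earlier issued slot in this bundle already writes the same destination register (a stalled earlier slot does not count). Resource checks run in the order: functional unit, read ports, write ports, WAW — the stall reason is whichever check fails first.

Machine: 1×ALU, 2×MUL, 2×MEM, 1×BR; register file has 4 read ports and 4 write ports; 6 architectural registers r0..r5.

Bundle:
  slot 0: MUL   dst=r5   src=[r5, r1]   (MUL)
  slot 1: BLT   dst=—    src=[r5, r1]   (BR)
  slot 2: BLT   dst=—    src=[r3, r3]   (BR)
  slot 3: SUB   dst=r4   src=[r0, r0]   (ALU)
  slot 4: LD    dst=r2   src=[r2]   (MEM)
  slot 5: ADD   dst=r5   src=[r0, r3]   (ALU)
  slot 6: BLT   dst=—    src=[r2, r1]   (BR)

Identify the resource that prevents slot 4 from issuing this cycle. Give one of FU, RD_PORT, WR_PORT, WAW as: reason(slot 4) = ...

reason(slot 4) = RD_PORT

#0 MUL src=r5,r1 dispatched  <A:1 Mu:1 Ld:2 B:1 rd:2 wr:3>
#1 BR src=r5,r1 dispatched  <A:1 Mu:1 Ld:2 B:0 rd:0 wr:3>
#2 BR src=r3,r3 held:FU  <A:1 Mu:1 Ld:2 B:0 rd:0 wr:3>
#3 ALU src=r0,r0 held:RD_PORT  <A:1 Mu:1 Ld:2 B:0 rd:0 wr:3>
#4 MEM src=r2 held:RD_PORT  <A:1 Mu:1 Ld:2 B:0 rd:0 wr:3>
#5 ALU src=r0,r3 held:RD_PORT  <A:1 Mu:1 Ld:2 B:0 rd:0 wr:3>
#6 BR src=r2,r1 held:FU  <A:1 Mu:1 Ld:2 B:0 rd:0 wr:3>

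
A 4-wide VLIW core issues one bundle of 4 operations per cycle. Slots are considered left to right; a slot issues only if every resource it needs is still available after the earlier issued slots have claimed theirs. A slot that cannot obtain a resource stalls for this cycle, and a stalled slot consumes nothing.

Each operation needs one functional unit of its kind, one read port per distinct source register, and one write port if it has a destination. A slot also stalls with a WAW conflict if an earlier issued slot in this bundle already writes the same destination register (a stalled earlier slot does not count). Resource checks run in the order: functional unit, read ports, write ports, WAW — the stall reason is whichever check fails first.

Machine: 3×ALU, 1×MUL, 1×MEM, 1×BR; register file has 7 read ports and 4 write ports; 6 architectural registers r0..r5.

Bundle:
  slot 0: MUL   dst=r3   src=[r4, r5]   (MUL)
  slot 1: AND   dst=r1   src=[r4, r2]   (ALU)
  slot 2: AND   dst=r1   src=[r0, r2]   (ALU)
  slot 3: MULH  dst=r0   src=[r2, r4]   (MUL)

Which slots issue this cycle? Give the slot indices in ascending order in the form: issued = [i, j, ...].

[0] MUL needs rd=2 wr=1: ok; after: ALU=3 MUL=0 MEM=1 BR=1, R=5, W=3
[1] ALU needs rd=2 wr=1: ok; after: ALU=2 MUL=0 MEM=1 BR=1, R=3, W=2
[2] ALU needs rd=2 wr=1: WAW; after: ALU=2 MUL=0 MEM=1 BR=1, R=3, W=2
[3] MUL needs rd=2 wr=1: FU; after: ALU=2 MUL=0 MEM=1 BR=1, R=3, W=2

issued = [0, 1]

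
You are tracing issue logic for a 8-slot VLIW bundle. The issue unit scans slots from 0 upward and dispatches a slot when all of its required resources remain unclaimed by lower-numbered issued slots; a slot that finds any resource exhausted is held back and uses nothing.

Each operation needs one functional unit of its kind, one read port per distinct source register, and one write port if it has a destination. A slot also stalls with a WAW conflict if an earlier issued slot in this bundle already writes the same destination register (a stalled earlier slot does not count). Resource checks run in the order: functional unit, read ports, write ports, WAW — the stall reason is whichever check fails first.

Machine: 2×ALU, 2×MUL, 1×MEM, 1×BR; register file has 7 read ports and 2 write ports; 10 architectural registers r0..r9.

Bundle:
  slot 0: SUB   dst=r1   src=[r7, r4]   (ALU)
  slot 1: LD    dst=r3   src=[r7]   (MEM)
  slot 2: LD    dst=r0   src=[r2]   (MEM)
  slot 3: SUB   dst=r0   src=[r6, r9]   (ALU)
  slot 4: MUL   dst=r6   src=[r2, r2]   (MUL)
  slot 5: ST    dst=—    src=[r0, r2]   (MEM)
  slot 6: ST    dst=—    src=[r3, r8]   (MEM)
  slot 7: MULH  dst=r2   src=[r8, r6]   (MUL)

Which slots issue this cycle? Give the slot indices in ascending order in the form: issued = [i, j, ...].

(0) want 1×ALU +2rd +1wr — yes → AL1|MU2|ME1|BR1|rd5|wr1
(1) want 1×MEM +1rd +1wr — yes → AL1|MU2|ME0|BR1|rd4|wr0
(2) want 1×MEM +1rd +1wr — FU → AL1|MU2|ME0|BR1|rd4|wr0
(3) want 1×ALU +2rd +1wr — WR_PORT → AL1|MU2|ME0|BR1|rd4|wr0
(4) want 1×MUL +1rd +1wr — WR_PORT → AL1|MU2|ME0|BR1|rd4|wr0
(5) want 1×MEM +2rd +0wr — FU → AL1|MU2|ME0|BR1|rd4|wr0
(6) want 1×MEM +2rd +0wr — FU → AL1|MU2|ME0|BR1|rd4|wr0
(7) want 1×MUL +2rd +1wr — WR_PORT → AL1|MU2|ME0|BR1|rd4|wr0

issued = [0, 1]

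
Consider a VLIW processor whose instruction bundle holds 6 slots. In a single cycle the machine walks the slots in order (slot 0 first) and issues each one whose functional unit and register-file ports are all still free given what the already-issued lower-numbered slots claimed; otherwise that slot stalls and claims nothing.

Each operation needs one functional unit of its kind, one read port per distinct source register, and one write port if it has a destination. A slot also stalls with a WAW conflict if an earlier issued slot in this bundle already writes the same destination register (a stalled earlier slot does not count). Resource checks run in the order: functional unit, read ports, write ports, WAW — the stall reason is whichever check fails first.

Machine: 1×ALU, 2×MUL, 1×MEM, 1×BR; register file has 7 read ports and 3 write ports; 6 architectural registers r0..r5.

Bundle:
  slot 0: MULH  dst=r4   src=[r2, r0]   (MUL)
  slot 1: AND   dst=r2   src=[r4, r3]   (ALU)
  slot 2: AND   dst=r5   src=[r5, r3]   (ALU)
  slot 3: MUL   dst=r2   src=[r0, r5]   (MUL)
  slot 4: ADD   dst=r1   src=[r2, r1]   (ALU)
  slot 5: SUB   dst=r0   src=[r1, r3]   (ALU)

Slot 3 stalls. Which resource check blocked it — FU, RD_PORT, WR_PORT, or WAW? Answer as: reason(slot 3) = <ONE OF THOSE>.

reason(slot 3) = WAW

slot 0 (MUL): ISSUE — free A1,Mu1,Ld1,B1 rp5 wp2
slot 1 (ALU): ISSUE — free A0,Mu1,Ld1,B1 rp3 wp1
slot 2 (ALU): stall FU — free A0,Mu1,Ld1,B1 rp3 wp1
slot 3 (MUL): stall WAW — free A0,Mu1,Ld1,B1 rp3 wp1
slot 4 (ALU): stall FU — free A0,Mu1,Ld1,B1 rp3 wp1
slot 5 (ALU): stall FU — free A0,Mu1,Ld1,B1 rp3 wp1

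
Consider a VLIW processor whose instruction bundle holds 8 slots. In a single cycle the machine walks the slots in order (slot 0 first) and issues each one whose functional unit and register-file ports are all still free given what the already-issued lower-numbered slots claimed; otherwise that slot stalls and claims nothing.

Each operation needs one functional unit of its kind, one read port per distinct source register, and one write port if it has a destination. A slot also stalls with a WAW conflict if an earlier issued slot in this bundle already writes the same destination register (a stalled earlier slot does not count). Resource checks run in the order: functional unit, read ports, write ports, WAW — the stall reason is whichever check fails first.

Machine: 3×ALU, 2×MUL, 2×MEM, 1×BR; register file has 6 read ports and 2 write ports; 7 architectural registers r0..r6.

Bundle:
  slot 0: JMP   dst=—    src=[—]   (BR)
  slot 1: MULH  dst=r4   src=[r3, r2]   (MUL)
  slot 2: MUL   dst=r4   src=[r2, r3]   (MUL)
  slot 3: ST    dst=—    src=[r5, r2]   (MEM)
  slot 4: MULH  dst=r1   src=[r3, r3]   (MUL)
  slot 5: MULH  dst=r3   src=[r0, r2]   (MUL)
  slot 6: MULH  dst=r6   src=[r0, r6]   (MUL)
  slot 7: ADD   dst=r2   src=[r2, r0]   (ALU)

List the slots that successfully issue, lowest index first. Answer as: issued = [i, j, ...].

(0) want 1×BR +0rd +0wr — yes → AL3|MU2|ME2|BR0|rd6|wr2
(1) want 1×MUL +2rd +1wr — yes → AL3|MU1|ME2|BR0|rd4|wr1
(2) want 1×MUL +2rd +1wr — WAW → AL3|MU1|ME2|BR0|rd4|wr1
(3) want 1×MEM +2rd +0wr — yes → AL3|MU1|ME1|BR0|rd2|wr1
(4) want 1×MUL +1rd +1wr — yes → AL3|MU0|ME1|BR0|rd1|wr0
(5) want 1×MUL +2rd +1wr — FU → AL3|MU0|ME1|BR0|rd1|wr0
(6) want 1×MUL +2rd +1wr — FU → AL3|MU0|ME1|BR0|rd1|wr0
(7) want 1×ALU +2rd +1wr — RD_PORT → AL3|MU0|ME1|BR0|rd1|wr0

issued = [0, 1, 3, 4]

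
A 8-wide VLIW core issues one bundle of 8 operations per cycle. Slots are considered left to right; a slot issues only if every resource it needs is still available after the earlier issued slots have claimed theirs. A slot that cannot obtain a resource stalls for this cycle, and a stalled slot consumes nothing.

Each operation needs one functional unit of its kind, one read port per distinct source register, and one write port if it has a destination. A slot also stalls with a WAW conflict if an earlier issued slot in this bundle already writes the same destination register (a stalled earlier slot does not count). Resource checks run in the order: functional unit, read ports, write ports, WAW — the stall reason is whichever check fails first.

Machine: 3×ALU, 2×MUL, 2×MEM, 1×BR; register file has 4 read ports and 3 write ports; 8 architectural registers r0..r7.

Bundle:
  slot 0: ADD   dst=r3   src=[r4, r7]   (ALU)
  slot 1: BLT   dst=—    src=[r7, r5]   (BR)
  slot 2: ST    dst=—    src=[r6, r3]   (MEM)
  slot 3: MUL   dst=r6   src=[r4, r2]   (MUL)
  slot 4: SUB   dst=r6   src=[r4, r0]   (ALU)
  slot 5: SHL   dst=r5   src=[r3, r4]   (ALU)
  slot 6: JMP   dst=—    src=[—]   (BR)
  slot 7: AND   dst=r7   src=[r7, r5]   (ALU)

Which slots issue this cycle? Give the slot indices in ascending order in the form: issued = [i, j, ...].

#0 ALU src=r4,r7 dispatched  <A:2 Mu:2 Ld:2 B:1 rd:2 wr:2>
#1 BR src=r7,r5 dispatched  <A:2 Mu:2 Ld:2 B:0 rd:0 wr:2>
#2 MEM src=r6,r3 held:RD_PORT  <A:2 Mu:2 Ld:2 B:0 rd:0 wr:2>
#3 MUL src=r4,r2 held:RD_PORT  <A:2 Mu:2 Ld:2 B:0 rd:0 wr:2>
#4 ALU src=r4,r0 held:RD_PORT  <A:2 Mu:2 Ld:2 B:0 rd:0 wr:2>
#5 ALU src=r3,r4 held:RD_PORT  <A:2 Mu:2 Ld:2 B:0 rd:0 wr:2>
#6 BR src=- held:FU  <A:2 Mu:2 Ld:2 B:0 rd:0 wr:2>
#7 ALU src=r7,r5 held:RD_PORT  <A:2 Mu:2 Ld:2 B:0 rd:0 wr:2>

issued = [0, 1]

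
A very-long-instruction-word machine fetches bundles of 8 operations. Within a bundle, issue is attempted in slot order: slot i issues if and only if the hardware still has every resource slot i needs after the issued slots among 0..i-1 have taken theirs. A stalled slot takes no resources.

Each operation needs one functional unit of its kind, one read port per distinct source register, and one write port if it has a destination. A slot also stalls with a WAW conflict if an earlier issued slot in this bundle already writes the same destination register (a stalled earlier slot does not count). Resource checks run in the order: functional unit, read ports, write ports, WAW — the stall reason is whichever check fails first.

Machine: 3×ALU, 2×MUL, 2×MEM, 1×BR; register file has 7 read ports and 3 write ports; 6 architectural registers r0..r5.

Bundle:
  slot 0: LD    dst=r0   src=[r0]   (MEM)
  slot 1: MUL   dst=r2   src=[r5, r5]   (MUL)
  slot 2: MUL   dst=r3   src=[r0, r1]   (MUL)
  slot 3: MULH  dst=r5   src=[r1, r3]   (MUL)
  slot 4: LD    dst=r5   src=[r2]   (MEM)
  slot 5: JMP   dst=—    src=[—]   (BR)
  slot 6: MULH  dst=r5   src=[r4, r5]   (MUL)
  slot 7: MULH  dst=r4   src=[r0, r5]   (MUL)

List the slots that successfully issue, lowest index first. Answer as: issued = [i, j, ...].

[0] MEM needs rd=1 wr=1: ok; after: ALU=3 MUL=2 MEM=1 BR=1, R=6, W=2
[1] MUL needs rd=1 wr=1: ok; after: ALU=3 MUL=1 MEM=1 BR=1, R=5, W=1
[2] MUL needs rd=2 wr=1: ok; after: ALU=3 MUL=0 MEM=1 BR=1, R=3, W=0
[3] MUL needs rd=2 wr=1: FU; after: ALU=3 MUL=0 MEM=1 BR=1, R=3, W=0
[4] MEM needs rd=1 wr=1: WR_PORT; after: ALU=3 MUL=0 MEM=1 BR=1, R=3, W=0
[5] BR needs rd=0 wr=0: ok; after: ALU=3 MUL=0 MEM=1 BR=0, R=3, W=0
[6] MUL needs rd=2 wr=1: FU; after: ALU=3 MUL=0 MEM=1 BR=0, R=3, W=0
[7] MUL needs rd=2 wr=1: FU; after: ALU=3 MUL=0 MEM=1 BR=0, R=3, W=0

issued = [0, 1, 2, 5]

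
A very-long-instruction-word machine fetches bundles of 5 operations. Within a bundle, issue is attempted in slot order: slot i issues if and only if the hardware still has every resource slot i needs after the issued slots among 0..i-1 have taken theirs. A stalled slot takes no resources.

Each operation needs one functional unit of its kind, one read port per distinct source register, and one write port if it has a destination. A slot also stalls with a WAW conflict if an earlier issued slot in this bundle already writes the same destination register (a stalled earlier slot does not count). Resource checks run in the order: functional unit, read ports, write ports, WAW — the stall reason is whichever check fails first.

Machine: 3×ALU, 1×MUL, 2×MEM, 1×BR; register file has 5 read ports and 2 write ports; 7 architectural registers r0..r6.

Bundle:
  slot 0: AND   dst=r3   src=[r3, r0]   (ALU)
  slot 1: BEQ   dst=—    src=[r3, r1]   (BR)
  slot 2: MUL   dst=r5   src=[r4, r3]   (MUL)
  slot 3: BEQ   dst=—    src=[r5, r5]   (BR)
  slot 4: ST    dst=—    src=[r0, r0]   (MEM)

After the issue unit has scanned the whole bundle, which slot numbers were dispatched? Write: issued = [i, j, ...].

issued = [0, 1, 4]

#0 ALU src=r3,r0 dispatched  <A:2 Mu:1 Ld:2 B:1 rd:3 wr:1>
#1 BR src=r3,r1 dispatched  <A:2 Mu:1 Ld:2 B:0 rd:1 wr:1>
#2 MUL src=r4,r3 held:RD_PORT  <A:2 Mu:1 Ld:2 B:0 rd:1 wr:1>
#3 BR src=r5,r5 held:FU  <A:2 Mu:1 Ld:2 B:0 rd:1 wr:1>
#4 MEM src=r0,r0 dispatched  <A:2 Mu:1 Ld:1 B:0 rd:0 wr:1>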